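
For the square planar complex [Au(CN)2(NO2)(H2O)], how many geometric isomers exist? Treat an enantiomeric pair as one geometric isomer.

2

A square has two trans pairs of vertices; adjacent vertices are cis.
The distinct arrangements are (2 in all): CN cis; CN trans.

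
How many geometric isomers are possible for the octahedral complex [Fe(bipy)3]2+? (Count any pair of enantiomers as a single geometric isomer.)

In an octahedral complex each vertex has one trans partner and four cis neighbours.
Each bipy is bidentate and must span two cis positions.
Only one geometric arrangement is possible; it has no improper symmetry element, so it exists as a pair of enantiomers (2 stereoisomers).

1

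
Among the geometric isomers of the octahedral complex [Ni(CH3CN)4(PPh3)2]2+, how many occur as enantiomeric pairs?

0

In an octahedral complex each vertex has one trans partner and four cis neighbours.
There are 2 geometric isomers: PPh3 trans; PPh3 cis.
Each arrangement has an internal mirror plane or centre of symmetry, so none is chiral.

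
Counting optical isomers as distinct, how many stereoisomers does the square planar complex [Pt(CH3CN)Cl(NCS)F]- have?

There are 3 geometric isomers: (CH3CN/F trans, Cl/NCS trans); (CH3CN/NCS trans, Cl/F trans); (CH3CN/Cl trans, F/NCS trans).
Each arrangement has an internal mirror plane or centre of symmetry, so none is chiral.

3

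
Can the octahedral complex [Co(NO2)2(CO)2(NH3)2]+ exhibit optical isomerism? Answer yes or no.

In an octahedral complex each vertex has one trans partner and four cis neighbours.
The distinct arrangements are (5 in all): NO2 trans, CO trans, NH3 trans; NO2 cis, CO trans, NH3 cis; NO2 trans, CO cis, NH3 cis; NO2 cis, CO cis, NH3 cis (chiral); NO2 cis, CO cis, NH3 trans.
One of these lacks any improper symmetry element and so occurs as an enantiomeric pair, giving 5 + 1 = 6 stereoisomers in total.

yes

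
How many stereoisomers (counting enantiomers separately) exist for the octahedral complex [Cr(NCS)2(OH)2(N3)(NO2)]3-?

8

In an octahedral complex each vertex has one trans partner and four cis neighbours.
Working through the distinct placements yields 6 geometric isomers: NCS cis, OH trans; NCS cis, OH cis (3 arrangements, 2 chiral); NCS trans, OH trans; NCS trans, OH cis.
Of these, 2 lack any improper symmetry element and so occur as enantiomeric pairs, giving 6 + 2 = 8 stereoisomers in total.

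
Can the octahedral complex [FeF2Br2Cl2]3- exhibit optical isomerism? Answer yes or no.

yes

The distinct arrangements are (5 in all): F trans, Br trans, Cl trans; F cis, Br trans, Cl cis; F trans, Br cis, Cl cis; F cis, Br cis, Cl cis (chiral); F cis, Br cis, Cl trans.
One of these lacks any improper symmetry element and so occurs as an enantiomeric pair, giving 5 + 1 = 6 stereoisomers in total.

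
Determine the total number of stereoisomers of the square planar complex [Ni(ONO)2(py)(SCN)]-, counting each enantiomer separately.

2

Working through the distinct placements yields 2 geometric isomers: ONO cis; ONO trans.
Each arrangement has an internal mirror plane or centre of symmetry, so none is chiral.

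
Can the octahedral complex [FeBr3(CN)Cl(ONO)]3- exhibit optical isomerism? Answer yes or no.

yes

There are 4 geometric isomers: Br mer (3 arrangements); Br fac (chiral).
One of these lacks any improper symmetry element and so occurs as an enantiomeric pair, giving 4 + 1 = 5 stereoisomers in total.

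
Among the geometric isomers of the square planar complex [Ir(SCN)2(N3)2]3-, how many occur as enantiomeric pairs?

0

A square has two trans pairs of vertices; adjacent vertices are cis.
There are 2 geometric isomers: SCN cis; SCN trans.
Each arrangement has an internal mirror plane or centre of symmetry, so none is chiral.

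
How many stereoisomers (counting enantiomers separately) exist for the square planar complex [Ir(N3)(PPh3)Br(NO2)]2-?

3

A square has two trans pairs of vertices; adjacent vertices are cis.
There are 3 geometric isomers: (Br/NO2 trans, N3/PPh3 trans); (Br/PPh3 trans, N3/NO2 trans); (Br/N3 trans, NO2/PPh3 trans).
Each arrangement has an internal mirror plane or centre of symmetry, so none is chiral.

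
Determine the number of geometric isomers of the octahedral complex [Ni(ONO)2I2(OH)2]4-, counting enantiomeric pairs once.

An octahedron has six vertices in three trans pairs; every non-trans pair is cis.
Working through the distinct placements yields 5 geometric isomers: ONO trans, I trans, OH trans; ONO cis, I trans, OH cis; ONO trans, I cis, OH cis; ONO cis, I cis, OH cis (chiral); ONO cis, I cis, OH trans.

5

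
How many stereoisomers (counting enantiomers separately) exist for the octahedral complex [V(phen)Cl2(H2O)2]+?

In an octahedral complex each vertex has one trans partner and four cis neighbours.
Each phen is bidentate and must span two cis positions.
There are 3 geometric isomers: Cl trans, H2O cis; Cl cis, H2O cis (chiral); Cl cis, H2O trans.
One of these lacks any improper symmetry element and so occurs as an enantiomeric pair, giving 3 + 1 = 4 stereoisomers in total.

4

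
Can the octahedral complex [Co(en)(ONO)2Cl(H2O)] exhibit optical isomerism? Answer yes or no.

yes

The six octahedral sites form three mutually perpendicular trans pairs.
Each en is bidentate and must span two cis positions.
The distinct arrangements are (4 in all): ONO cis (3 arrangements, 2 chiral); ONO trans.
Of these, 2 lack any improper symmetry element and so occur as enantiomeric pairs, giving 4 + 2 = 6 stereoisomers in total.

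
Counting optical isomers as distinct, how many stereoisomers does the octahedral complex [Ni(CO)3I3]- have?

Working through the distinct placements yields 2 geometric isomers: CO mer; CO fac.
Each arrangement has an internal mirror plane or centre of symmetry, so none is chiral.

2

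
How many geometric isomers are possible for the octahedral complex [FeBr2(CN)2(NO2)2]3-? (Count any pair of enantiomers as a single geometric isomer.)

5

An octahedron has six vertices in three trans pairs; every non-trans pair is cis.
Working through the distinct placements yields 5 geometric isomers: Br trans, CN trans, NO2 trans; Br trans, CN cis, NO2 cis; Br cis, CN cis, NO2 trans; Br cis, CN cis, NO2 cis (chiral); Br cis, CN trans, NO2 cis.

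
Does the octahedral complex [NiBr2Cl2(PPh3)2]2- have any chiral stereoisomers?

In an octahedral complex each vertex has one trans partner and four cis neighbours.
Working through the distinct placements yields 5 geometric isomers: Br trans, Cl trans, PPh3 trans; Br trans, Cl cis, PPh3 cis; Br cis, Cl cis, PPh3 trans; Br cis, Cl cis, PPh3 cis (chiral); Br cis, Cl trans, PPh3 cis.
One of these lacks any improper symmetry element and so occurs as an enantiomeric pair, giving 5 + 1 = 6 stereoisomers in total.

yes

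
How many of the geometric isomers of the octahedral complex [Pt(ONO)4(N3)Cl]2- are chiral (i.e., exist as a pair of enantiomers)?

0

An octahedron has six vertices in three trans pairs; every non-trans pair is cis.
Systematic placement gives 2 geometric isomers: N3 and Cl mutually trans; N3 and Cl mutually cis.
Each arrangement has an internal mirror plane or centre of symmetry, so none is chiral.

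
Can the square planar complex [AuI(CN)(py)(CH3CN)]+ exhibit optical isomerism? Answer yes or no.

In a square planar complex each vertex has one trans partner and two cis neighbours.
There are 3 geometric isomers: (CH3CN/I trans, CN/py trans); (CH3CN/py trans, CN/I trans); (CH3CN/CN trans, I/py trans).
Each arrangement has an internal mirror plane or centre of symmetry, so none is chiral.

no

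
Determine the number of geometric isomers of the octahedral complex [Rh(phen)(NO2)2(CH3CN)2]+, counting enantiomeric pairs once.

3

Each phen is bidentate and must span two cis positions.
Systematic placement gives 3 geometric isomers: NO2 cis, CH3CN trans; NO2 cis, CH3CN cis (chiral); NO2 trans, CH3CN cis.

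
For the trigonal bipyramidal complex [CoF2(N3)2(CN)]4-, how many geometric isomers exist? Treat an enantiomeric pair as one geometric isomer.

A trigonal bipyramid has two axial and three equatorial sites, which are chemically inequivalent.
Placing the ligands in turn and identifying arrangements related by rotation or reflection leaves 5 distinct geometric isomers.

5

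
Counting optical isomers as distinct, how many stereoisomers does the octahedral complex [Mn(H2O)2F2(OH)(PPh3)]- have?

The six octahedral sites form three mutually perpendicular trans pairs.
Systematic placement gives 6 geometric isomers: H2O trans, F trans; H2O cis, F trans; H2O cis, F cis (3 arrangements, 2 chiral); H2O trans, F cis.
Of these, 2 lack any improper symmetry element and so occur as enantiomeric pairs, giving 6 + 2 = 8 stereoisomers in total.

8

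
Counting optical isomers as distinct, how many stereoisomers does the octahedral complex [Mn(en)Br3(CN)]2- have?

In an octahedral complex each vertex has one trans partner and four cis neighbours.
Each en is bidentate and must span two cis positions.
Systematic placement gives 2 geometric isomers: Br mer; Br fac.
Each arrangement has an internal mirror plane or centre of symmetry, so none is chiral.

2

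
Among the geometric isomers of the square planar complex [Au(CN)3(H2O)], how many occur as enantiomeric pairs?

0

In a square planar complex each vertex has one trans partner and two cis neighbours.
Only one geometric arrangement is possible.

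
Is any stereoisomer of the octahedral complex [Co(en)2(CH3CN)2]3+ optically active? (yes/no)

The six octahedral sites form three mutually perpendicular trans pairs.
Each en is bidentate and must span two cis positions.
Working through the distinct placements yields 2 geometric isomers: CH3CN trans; CH3CN cis (chiral).
One of these lacks any improper symmetry element and so occurs as an enantiomeric pair, giving 2 + 1 = 3 stereoisomers in total.

yes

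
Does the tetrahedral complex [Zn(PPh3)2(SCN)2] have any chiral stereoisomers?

In a tetrahedral complex all four positions are equivalent and every pair of ligands is adjacent — there is no cis/trans distinction.
Only one geometric arrangement is possible.

no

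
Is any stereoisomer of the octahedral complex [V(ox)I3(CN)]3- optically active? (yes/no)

no

In an octahedral complex each vertex has one trans partner and four cis neighbours.
Each ox is bidentate and must span two cis positions.
Working through the distinct placements yields 2 geometric isomers: I fac; I mer.
Each arrangement has an internal mirror plane or centre of symmetry, so none is chiral.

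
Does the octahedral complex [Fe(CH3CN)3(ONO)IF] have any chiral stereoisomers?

An octahedron has six vertices in three trans pairs; every non-trans pair is cis.
Working through the distinct placements yields 4 geometric isomers: CH3CN mer (3 arrangements); CH3CN fac (chiral).
One of these lacks any improper symmetry element and so occurs as an enantiomeric pair, giving 4 + 1 = 5 stereoisomers in total.

yes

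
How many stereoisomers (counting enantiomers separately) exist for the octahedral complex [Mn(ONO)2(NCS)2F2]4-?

6

Systematic placement gives 5 geometric isomers: ONO trans, NCS trans, F trans; ONO cis, NCS cis, F trans; ONO trans, NCS cis, F cis; ONO cis, NCS cis, F cis (chiral); ONO cis, NCS trans, F cis.
One of these lacks any improper symmetry element and so occurs as an enantiomeric pair, giving 5 + 1 = 6 stereoisomers in total.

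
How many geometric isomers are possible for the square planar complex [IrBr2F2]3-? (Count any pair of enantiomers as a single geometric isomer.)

A square has two trans pairs of vertices; adjacent vertices are cis.
The distinct arrangements are (2 in all): Br cis; Br trans.

2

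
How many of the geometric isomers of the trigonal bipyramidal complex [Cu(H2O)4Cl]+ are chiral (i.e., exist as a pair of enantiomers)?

Working through the distinct placements yields 2 geometric isomers: Cl axial; Cl equatorial.
Each arrangement has an internal mirror plane or centre of symmetry, so none is chiral.

0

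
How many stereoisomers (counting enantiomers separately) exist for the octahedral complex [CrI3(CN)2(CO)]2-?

3

In an octahedral complex each vertex has one trans partner and four cis neighbours.
Working through the distinct placements yields 3 geometric isomers: I mer, CN trans; I mer, CN cis; I fac, CN cis.
Each arrangement has an internal mirror plane or centre of symmetry, so none is chiral.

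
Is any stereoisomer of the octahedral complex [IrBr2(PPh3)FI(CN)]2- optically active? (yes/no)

Placing the ligands in turn and identifying arrangements related by rotation or reflection leaves 9 distinct geometric isomers.
Of these, 6 lack any improper symmetry element and so occur as enantiomeric pairs, giving 9 + 6 = 15 stereoisomers in total.

yes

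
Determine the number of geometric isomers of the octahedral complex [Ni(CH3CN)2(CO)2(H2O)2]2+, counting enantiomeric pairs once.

5

Systematic placement gives 5 geometric isomers: CH3CN trans, CO trans, H2O trans; CH3CN trans, CO cis, H2O cis; CH3CN cis, CO cis, H2O trans; CH3CN cis, CO cis, H2O cis (chiral); CH3CN cis, CO trans, H2O cis.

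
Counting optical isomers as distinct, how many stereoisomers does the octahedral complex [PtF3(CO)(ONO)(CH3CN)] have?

5

The six octahedral sites form three mutually perpendicular trans pairs.
There are 4 geometric isomers: F mer (3 arrangements); F fac (chiral).
One of these lacks any improper symmetry element and so occurs as an enantiomeric pair, giving 4 + 1 = 5 stereoisomers in total.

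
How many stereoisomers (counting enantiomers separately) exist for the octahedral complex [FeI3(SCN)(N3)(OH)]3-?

5

An octahedron has six vertices in three trans pairs; every non-trans pair is cis.
Systematic placement gives 4 geometric isomers: I mer (3 arrangements); I fac (chiral).
One of these lacks any improper symmetry element and so occurs as an enantiomeric pair, giving 4 + 1 = 5 stereoisomers in total.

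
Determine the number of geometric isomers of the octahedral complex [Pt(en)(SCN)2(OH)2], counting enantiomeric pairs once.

3

Each en is bidentate and must span two cis positions.
The distinct arrangements are (3 in all): SCN cis, OH trans; SCN cis, OH cis (chiral); SCN trans, OH cis.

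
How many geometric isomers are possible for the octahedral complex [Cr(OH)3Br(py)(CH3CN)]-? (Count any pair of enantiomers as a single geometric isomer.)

4

In an octahedral complex each vertex has one trans partner and four cis neighbours.
There are 4 geometric isomers: OH mer (3 arrangements); OH fac (chiral).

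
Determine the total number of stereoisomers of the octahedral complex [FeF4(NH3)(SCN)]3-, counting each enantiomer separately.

2

Systematic placement gives 2 geometric isomers: NH3 and SCN mutually trans; NH3 and SCN mutually cis.
Each arrangement has an internal mirror plane or centre of symmetry, so none is chiral.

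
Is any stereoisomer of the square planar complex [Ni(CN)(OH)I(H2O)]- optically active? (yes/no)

The distinct arrangements are (3 in all): (CN/I trans, H2O/OH trans); (CN/OH trans, H2O/I trans); (CN/H2O trans, I/OH trans).
Each arrangement has an internal mirror plane or centre of symmetry, so none is chiral.

no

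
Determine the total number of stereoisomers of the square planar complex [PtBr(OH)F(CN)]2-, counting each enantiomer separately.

The distinct arrangements are (3 in all): (Br/F trans, CN/OH trans); (Br/OH trans, CN/F trans); (Br/CN trans, F/OH trans).
Each arrangement has an internal mirror plane or centre of symmetry, so none is chiral.

3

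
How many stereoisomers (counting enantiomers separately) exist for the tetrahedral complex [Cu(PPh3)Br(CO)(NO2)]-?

In a tetrahedral complex all four positions are equivalent and every pair of ligands is adjacent — there is no cis/trans distinction.
Only one geometric arrangement is possible; it has no improper symmetry element, so it exists as a pair of enantiomers (2 stereoisomers).

2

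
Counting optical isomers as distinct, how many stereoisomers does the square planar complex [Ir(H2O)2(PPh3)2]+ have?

There are 2 geometric isomers: H2O cis; H2O trans.
Each arrangement has an internal mirror plane or centre of symmetry, so none is chiral.

2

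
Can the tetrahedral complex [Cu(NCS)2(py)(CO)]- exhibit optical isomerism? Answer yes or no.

All four vertices of a tetrahedron are equivalent and mutually adjacent, so cis/trans isomerism cannot arise.
Only one geometric arrangement is possible.

no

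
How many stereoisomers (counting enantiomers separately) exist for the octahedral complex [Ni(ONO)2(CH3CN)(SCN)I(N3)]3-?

In an octahedral complex each vertex has one trans partner and four cis neighbours.
Systematic enumeration (placing each ligand type in turn and discarding arrangements equivalent by rotation or reflection) gives 9 geometric isomers.
Of these, 6 lack any improper symmetry element and so occur as enantiomeric pairs, giving 9 + 6 = 15 stereoisomers in total.

15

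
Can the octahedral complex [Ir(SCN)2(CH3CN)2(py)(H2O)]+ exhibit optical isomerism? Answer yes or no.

yes

In an octahedral complex each vertex has one trans partner and four cis neighbours.
Systematic placement gives 6 geometric isomers: SCN cis, CH3CN trans; SCN trans, CH3CN trans; SCN cis, CH3CN cis (3 arrangements, 2 chiral); SCN trans, CH3CN cis.
Of these, 2 lack any improper symmetry element and so occur as enantiomeric pairs, giving 6 + 2 = 8 stereoisomers in total.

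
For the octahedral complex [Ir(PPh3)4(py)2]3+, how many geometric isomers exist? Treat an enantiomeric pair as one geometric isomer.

2

In an octahedral complex each vertex has one trans partner and four cis neighbours.
Working through the distinct placements yields 2 geometric isomers: py trans; py cis.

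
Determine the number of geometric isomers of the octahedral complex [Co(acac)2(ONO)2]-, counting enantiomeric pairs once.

2

Each acac is bidentate and must span two cis positions.
Working through the distinct placements yields 2 geometric isomers: ONO trans; ONO cis (chiral).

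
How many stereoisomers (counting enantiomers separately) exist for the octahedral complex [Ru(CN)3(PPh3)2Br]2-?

In an octahedral complex each vertex has one trans partner and four cis neighbours.
Systematic placement gives 3 geometric isomers: CN mer, PPh3 trans; CN fac, PPh3 cis; CN mer, PPh3 cis.
Each arrangement has an internal mirror plane or centre of symmetry, so none is chiral.

3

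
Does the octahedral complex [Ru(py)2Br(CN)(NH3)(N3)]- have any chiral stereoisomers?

yes

An octahedron has six vertices in three trans pairs; every non-trans pair is cis.
Exhaustive case analysis gives 9 geometric isomers.
Of these, 6 lack any improper symmetry element and so occur as enantiomeric pairs, giving 9 + 6 = 15 stereoisomers in total.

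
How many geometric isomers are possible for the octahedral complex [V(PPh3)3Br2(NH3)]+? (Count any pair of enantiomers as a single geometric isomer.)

3

The distinct arrangements are (3 in all): PPh3 mer, Br trans; PPh3 mer, Br cis; PPh3 fac, Br cis.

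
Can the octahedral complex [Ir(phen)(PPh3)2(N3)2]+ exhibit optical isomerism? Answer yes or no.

Each phen is bidentate and must span two cis positions.
Systematic placement gives 3 geometric isomers: PPh3 cis, N3 trans; PPh3 cis, N3 cis (chiral); PPh3 trans, N3 cis.
One of these lacks any improper symmetry element and so occurs as an enantiomeric pair, giving 3 + 1 = 4 stereoisomers in total.

yes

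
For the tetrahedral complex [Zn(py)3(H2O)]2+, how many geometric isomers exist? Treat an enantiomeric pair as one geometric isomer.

All four vertices of a tetrahedron are equivalent and mutually adjacent, so cis/trans isomerism cannot arise.
Only one geometric arrangement is possible.

1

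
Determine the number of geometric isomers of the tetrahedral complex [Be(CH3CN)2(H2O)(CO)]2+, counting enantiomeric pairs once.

1

All four vertices of a tetrahedron are equivalent and mutually adjacent, so cis/trans isomerism cannot arise.
Only one geometric arrangement is possible.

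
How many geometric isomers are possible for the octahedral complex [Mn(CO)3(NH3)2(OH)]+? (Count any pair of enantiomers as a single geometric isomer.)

3

The six octahedral sites form three mutually perpendicular trans pairs.
There are 3 geometric isomers: CO mer, NH3 cis; CO mer, NH3 trans; CO fac, NH3 cis.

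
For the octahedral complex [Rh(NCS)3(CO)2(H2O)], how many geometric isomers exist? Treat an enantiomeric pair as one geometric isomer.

Working through the distinct placements yields 3 geometric isomers: NCS mer, CO trans; NCS mer, CO cis; NCS fac, CO cis.

3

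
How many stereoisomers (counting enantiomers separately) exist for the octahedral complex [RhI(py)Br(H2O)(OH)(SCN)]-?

30

The six octahedral sites form three mutually perpendicular trans pairs.
Systematic enumeration (placing each ligand type in turn and discarding arrangements equivalent by rotation or reflection) gives 15 geometric isomers.
Of these, 15 lack any improper symmetry element and so occur as enantiomeric pairs, giving 15 + 15 = 30 stereoisomers in total.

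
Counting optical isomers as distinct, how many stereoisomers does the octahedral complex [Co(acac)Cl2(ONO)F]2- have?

In an octahedral complex each vertex has one trans partner and four cis neighbours.
Each acac is bidentate and must span two cis positions.
There are 4 geometric isomers: Cl trans; Cl cis (3 arrangements, 2 chiral).
Of these, 2 lack any improper symmetry element and so occur as enantiomeric pairs, giving 4 + 2 = 6 stereoisomers in total.

6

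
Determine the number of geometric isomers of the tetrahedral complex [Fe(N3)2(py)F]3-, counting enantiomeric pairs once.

Only one geometric arrangement is possible.

1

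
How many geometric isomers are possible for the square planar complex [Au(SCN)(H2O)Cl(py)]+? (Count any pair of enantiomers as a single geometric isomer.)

3

In a square planar complex each vertex has one trans partner and two cis neighbours.
Systematic placement gives 3 geometric isomers: (Cl/SCN trans, H2O/py trans); (Cl/py trans, H2O/SCN trans); (Cl/H2O trans, SCN/py trans).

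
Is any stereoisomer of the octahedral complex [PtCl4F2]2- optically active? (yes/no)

There are 2 geometric isomers: F trans; F cis.
Each arrangement has an internal mirror plane or centre of symmetry, so none is chiral.

no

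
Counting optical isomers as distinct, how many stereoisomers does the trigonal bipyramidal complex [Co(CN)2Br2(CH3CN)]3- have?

6

Exhaustive case analysis gives 5 geometric isomers.
One of these lacks any improper symmetry element and so occurs as an enantiomeric pair, giving 5 + 1 = 6 stereoisomers in total.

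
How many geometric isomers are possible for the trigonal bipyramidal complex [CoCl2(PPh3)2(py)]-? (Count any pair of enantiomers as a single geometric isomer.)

In a trigonal bipyramid the two axial positions differ from the three equatorial ones.
Exhaustive case analysis gives 5 geometric isomers.

5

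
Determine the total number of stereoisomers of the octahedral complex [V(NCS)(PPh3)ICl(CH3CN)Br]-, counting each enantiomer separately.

30

The six octahedral sites form three mutually perpendicular trans pairs.
Exhaustive case analysis gives 15 geometric isomers.
Of these, 15 lack any improper symmetry element and so occur as enantiomeric pairs, giving 15 + 15 = 30 stereoisomers in total.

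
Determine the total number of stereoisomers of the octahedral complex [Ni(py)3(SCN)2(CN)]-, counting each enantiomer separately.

3

The six octahedral sites form three mutually perpendicular trans pairs.
There are 3 geometric isomers: py mer, SCN cis; py mer, SCN trans; py fac, SCN cis.
Each arrangement has an internal mirror plane or centre of symmetry, so none is chiral.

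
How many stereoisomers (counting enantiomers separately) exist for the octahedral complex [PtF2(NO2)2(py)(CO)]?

8

The distinct arrangements are (6 in all): F cis, NO2 cis (3 arrangements, 2 chiral); F cis, NO2 trans; F trans, NO2 cis; F trans, NO2 trans.
Of these, 2 lack any improper symmetry element and so occur as enantiomeric pairs, giving 6 + 2 = 8 stereoisomers in total.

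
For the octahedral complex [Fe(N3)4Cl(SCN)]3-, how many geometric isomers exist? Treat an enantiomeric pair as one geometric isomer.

2

In an octahedral complex each vertex has one trans partner and four cis neighbours.
There are 2 geometric isomers: Cl and SCN mutually cis; Cl and SCN mutually trans.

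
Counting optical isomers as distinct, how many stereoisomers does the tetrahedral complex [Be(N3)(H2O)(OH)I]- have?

In a tetrahedral complex all four positions are equivalent and every pair of ligands is adjacent — there is no cis/trans distinction.
Only one geometric arrangement is possible; it has no improper symmetry element, so it exists as a pair of enantiomers (2 stereoisomers).

2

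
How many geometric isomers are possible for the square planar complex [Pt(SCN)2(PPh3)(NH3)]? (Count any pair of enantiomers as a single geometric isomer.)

2

A square has two trans pairs of vertices; adjacent vertices are cis.
There are 2 geometric isomers: SCN cis; SCN trans.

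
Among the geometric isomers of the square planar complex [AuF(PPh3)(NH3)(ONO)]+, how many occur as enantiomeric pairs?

0

In a square planar complex each vertex has one trans partner and two cis neighbours.
There are 3 geometric isomers: (F/ONO trans, NH3/PPh3 trans); (F/PPh3 trans, NH3/ONO trans); (F/NH3 trans, ONO/PPh3 trans).
Each arrangement has an internal mirror plane or centre of symmetry, so none is chiral.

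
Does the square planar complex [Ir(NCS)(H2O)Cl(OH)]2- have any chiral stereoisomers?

no

A square has two trans pairs of vertices; adjacent vertices are cis.
There are 3 geometric isomers: (Cl/NCS trans, H2O/OH trans); (Cl/OH trans, H2O/NCS trans); (Cl/H2O trans, NCS/OH trans).
Each arrangement has an internal mirror plane or centre of symmetry, so none is chiral.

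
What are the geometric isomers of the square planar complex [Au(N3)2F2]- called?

cis and trans

In a square planar complex each vertex has one trans partner and two cis neighbours.
The distinct arrangements are (2 in all): N3 cis; N3 trans.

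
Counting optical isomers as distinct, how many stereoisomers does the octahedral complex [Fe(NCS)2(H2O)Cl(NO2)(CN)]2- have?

15

In an octahedral complex each vertex has one trans partner and four cis neighbours.
Systematic enumeration (placing each ligand type in turn and discarding arrangements equivalent by rotation or reflection) gives 9 geometric isomers.
Of these, 6 lack any improper symmetry element and so occur as enantiomeric pairs, giving 9 + 6 = 15 stereoisomers in total.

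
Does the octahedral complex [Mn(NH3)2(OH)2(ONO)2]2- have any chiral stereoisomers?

yes

In an octahedral complex each vertex has one trans partner and four cis neighbours.
There are 5 geometric isomers: NH3 trans, OH trans, ONO trans; NH3 trans, OH cis, ONO cis; NH3 cis, OH cis, ONO trans; NH3 cis, OH cis, ONO cis (chiral); NH3 cis, OH trans, ONO cis.
One of these lacks any improper symmetry element and so occurs as an enantiomeric pair, giving 5 + 1 = 6 stereoisomers in total.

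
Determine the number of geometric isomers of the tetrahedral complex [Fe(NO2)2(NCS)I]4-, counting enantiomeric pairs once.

In a tetrahedral complex all four positions are equivalent and every pair of ligands is adjacent — there is no cis/trans distinction.
Only one geometric arrangement is possible.

1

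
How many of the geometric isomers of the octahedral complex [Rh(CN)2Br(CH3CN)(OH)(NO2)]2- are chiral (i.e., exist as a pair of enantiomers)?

An octahedron has six vertices in three trans pairs; every non-trans pair is cis.
Exhaustive case analysis gives 9 geometric isomers.
Of these, 6 lack any improper symmetry element and so occur as enantiomeric pairs, giving 9 + 6 = 15 stereoisomers in total.

6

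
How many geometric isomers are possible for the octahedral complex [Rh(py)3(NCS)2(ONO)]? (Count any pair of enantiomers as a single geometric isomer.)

The six octahedral sites form three mutually perpendicular trans pairs.
Working through the distinct placements yields 3 geometric isomers: py mer, NCS trans; py mer, NCS cis; py fac, NCS cis.

3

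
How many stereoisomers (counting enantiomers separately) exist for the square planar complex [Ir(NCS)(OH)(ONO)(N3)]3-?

There are 3 geometric isomers: (N3/OH trans, NCS/ONO trans); (N3/ONO trans, NCS/OH trans); (N3/NCS trans, OH/ONO trans).
Each arrangement has an internal mirror plane or centre of symmetry, so none is chiral.

3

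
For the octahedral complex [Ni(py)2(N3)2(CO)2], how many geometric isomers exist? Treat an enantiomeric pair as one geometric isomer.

5

There are 5 geometric isomers: py trans, N3 trans, CO trans; py cis, N3 cis, CO trans; py trans, N3 cis, CO cis; py cis, N3 cis, CO cis (chiral); py cis, N3 trans, CO cis.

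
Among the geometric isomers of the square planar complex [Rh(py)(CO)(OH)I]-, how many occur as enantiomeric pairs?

In a square planar complex each vertex has one trans partner and two cis neighbours.
Systematic placement gives 3 geometric isomers: (CO/OH trans, I/py trans); (CO/py trans, I/OH trans); (CO/I trans, OH/py trans).
Each arrangement has an internal mirror plane or centre of symmetry, so none is chiral.

0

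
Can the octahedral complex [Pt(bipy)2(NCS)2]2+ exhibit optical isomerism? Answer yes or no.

Each bipy is bidentate and must span two cis positions.
The distinct arrangements are (2 in all): NCS trans; NCS cis (chiral).
One of these lacks any improper symmetry element and so occurs as an enantiomeric pair, giving 2 + 1 = 3 stereoisomers in total.

yes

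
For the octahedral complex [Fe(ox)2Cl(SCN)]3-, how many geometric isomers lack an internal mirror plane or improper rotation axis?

The six octahedral sites form three mutually perpendicular trans pairs.
Each ox is bidentate and must span two cis positions.
There are 2 geometric isomers: Cl and SCN mutually trans; Cl and SCN mutually cis (chiral).
One of these lacks any improper symmetry element and so occurs as an enantiomeric pair, giving 2 + 1 = 3 stereoisomers in total.

1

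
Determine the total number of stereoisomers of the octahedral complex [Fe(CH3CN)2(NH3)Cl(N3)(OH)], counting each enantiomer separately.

15

The six octahedral sites form three mutually perpendicular trans pairs.
Systematic enumeration (placing each ligand type in turn and discarding arrangements equivalent by rotation or reflection) gives 9 geometric isomers.
Of these, 6 lack any improper symmetry element and so occur as enantiomeric pairs, giving 9 + 6 = 15 stereoisomers in total.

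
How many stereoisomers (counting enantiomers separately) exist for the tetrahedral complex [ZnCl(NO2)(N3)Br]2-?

2

Only one geometric arrangement is possible; it has no improper symmetry element, so it exists as a pair of enantiomers (2 stereoisomers).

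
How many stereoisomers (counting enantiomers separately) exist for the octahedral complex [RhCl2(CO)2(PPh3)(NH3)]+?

An octahedron has six vertices in three trans pairs; every non-trans pair is cis.
Working through the distinct placements yields 6 geometric isomers: Cl trans, CO trans; Cl cis, CO trans; Cl cis, CO cis (3 arrangements, 2 chiral); Cl trans, CO cis.
Of these, 2 lack any improper symmetry element and so occur as enantiomeric pairs, giving 6 + 2 = 8 stereoisomers in total.

8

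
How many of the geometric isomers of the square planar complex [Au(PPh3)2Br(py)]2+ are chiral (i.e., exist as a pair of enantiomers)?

A square has two trans pairs of vertices; adjacent vertices are cis.
Working through the distinct placements yields 2 geometric isomers: PPh3 cis; PPh3 trans.
Each arrangement has an internal mirror plane or centre of symmetry, so none is chiral.

0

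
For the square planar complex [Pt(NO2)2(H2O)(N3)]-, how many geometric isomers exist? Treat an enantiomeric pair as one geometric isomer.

In a square planar complex each vertex has one trans partner and two cis neighbours.
Systematic placement gives 2 geometric isomers: NO2 cis; NO2 trans.

2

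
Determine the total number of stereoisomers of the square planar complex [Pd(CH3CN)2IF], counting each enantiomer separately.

2

Systematic placement gives 2 geometric isomers: CH3CN cis; CH3CN trans.
Each arrangement has an internal mirror plane or centre of symmetry, so none is chiral.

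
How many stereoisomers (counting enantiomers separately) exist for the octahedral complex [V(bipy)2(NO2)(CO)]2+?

Each bipy is bidentate and must span two cis positions.
There are 2 geometric isomers: NO2 and CO mutually trans; NO2 and CO mutually cis (chiral).
One of these lacks any improper symmetry element and so occurs as an enantiomeric pair, giving 2 + 1 = 3 stereoisomers in total.

3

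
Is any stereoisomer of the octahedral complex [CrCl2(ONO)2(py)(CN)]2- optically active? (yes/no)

yes

There are 6 geometric isomers: Cl cis, ONO cis (3 arrangements, 2 chiral); Cl cis, ONO trans; Cl trans, ONO cis; Cl trans, ONO trans.
Of these, 2 lack any improper symmetry element and so occur as enantiomeric pairs, giving 6 + 2 = 8 stereoisomers in total.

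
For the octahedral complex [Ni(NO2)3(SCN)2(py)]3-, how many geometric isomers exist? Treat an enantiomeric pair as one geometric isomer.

3

An octahedron has six vertices in three trans pairs; every non-trans pair is cis.
The distinct arrangements are (3 in all): NO2 mer, SCN cis; NO2 mer, SCN trans; NO2 fac, SCN cis.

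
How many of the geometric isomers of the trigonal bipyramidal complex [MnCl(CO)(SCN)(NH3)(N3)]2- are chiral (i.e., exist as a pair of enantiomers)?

10

A trigonal bipyramid has two axial and three equatorial sites, which are chemically inequivalent.
Placing the ligands in turn and identifying arrangements related by rotation or reflection leaves 10 distinct geometric isomers.
Of these, 10 lack any improper symmetry element and so occur as enantiomeric pairs, giving 10 + 10 = 20 stereoisomers in total.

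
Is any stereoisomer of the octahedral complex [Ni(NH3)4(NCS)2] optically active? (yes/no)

no

An octahedron has six vertices in three trans pairs; every non-trans pair is cis.
The distinct arrangements are (2 in all): NCS trans; NCS cis.
Each arrangement has an internal mirror plane or centre of symmetry, so none is chiral.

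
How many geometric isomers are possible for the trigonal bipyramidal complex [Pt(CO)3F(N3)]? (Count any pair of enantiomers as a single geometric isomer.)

In a trigonal bipyramid the two axial positions differ from the three equatorial ones.
The distinct arrangements are (4 in all): F equatorial, N3 equatorial; F axial, N3 equatorial; F equatorial, N3 axial; F axial, N3 axial.

4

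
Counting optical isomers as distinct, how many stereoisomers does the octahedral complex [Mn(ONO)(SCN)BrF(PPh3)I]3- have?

30

In an octahedral complex each vertex has one trans partner and four cis neighbours.
Systematic enumeration (placing each ligand type in turn and discarding arrangements equivalent by rotation or reflection) gives 15 geometric isomers.
Of these, 15 lack any improper symmetry element and so occur as enantiomeric pairs, giving 15 + 15 = 30 stereoisomers in total.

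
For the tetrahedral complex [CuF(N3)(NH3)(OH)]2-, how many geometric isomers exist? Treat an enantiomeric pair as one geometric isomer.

1

In a tetrahedral complex all four positions are equivalent and every pair of ligands is adjacent — there is no cis/trans distinction.
Only one geometric arrangement is possible; it has no improper symmetry element, so it exists as a pair of enantiomers (2 stereoisomers).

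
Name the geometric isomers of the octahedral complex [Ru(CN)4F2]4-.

Systematic placement gives 2 geometric isomers: F trans; F cis.

cis and trans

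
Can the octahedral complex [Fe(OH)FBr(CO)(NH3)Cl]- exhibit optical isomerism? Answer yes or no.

An octahedron has six vertices in three trans pairs; every non-trans pair is cis.
Systematic enumeration (placing each ligand type in turn and discarding arrangements equivalent by rotation or reflection) gives 15 geometric isomers.
Of these, 15 lack any improper symmetry element and so occur as enantiomeric pairs, giving 15 + 15 = 30 stereoisomers in total.

yes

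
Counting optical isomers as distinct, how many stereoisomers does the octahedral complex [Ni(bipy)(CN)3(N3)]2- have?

2

An octahedron has six vertices in three trans pairs; every non-trans pair is cis.
Each bipy is bidentate and must span two cis positions.
There are 2 geometric isomers: CN mer; CN fac.
Each arrangement has an internal mirror plane or centre of symmetry, so none is chiral.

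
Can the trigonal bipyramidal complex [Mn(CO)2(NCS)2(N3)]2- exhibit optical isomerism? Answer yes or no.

In a trigonal bipyramid the two axial positions differ from the three equatorial ones.
Exhaustive case analysis gives 5 geometric isomers.
One of these lacks any improper symmetry element and so occurs as an enantiomeric pair, giving 5 + 1 = 6 stereoisomers in total.

yes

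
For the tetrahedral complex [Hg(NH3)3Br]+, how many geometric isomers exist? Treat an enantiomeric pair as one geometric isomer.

1

In a tetrahedral complex all four positions are equivalent and every pair of ligands is adjacent — there is no cis/trans distinction.
Only one geometric arrangement is possible.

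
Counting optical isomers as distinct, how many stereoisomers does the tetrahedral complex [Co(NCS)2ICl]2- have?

Only one geometric arrangement is possible.

1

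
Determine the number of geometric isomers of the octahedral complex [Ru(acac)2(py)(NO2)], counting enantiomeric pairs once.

2

In an octahedral complex each vertex has one trans partner and four cis neighbours.
Each acac is bidentate and must span two cis positions.
The distinct arrangements are (2 in all): py and NO2 mutually cis (chiral); py and NO2 mutually trans.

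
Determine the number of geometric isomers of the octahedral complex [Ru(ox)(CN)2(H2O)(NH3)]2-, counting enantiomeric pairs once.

4

In an octahedral complex each vertex has one trans partner and four cis neighbours.
Each ox is bidentate and must span two cis positions.
Systematic placement gives 4 geometric isomers: CN trans; CN cis (3 arrangements, 2 chiral).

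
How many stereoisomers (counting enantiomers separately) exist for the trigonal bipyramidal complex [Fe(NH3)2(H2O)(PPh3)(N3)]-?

A trigonal bipyramid has two axial and three equatorial sites, which are chemically inequivalent.
Systematic enumeration (placing each ligand type in turn and discarding arrangements equivalent by rotation or reflection) gives 7 geometric isomers.
Of these, 3 lack any improper symmetry element and so occur as enantiomeric pairs, giving 7 + 3 = 10 stereoisomers in total.

10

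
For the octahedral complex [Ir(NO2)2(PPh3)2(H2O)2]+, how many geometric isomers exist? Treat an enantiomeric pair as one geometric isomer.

5

The distinct arrangements are (5 in all): NO2 trans, PPh3 trans, H2O trans; NO2 cis, PPh3 cis, H2O trans; NO2 cis, PPh3 trans, H2O cis; NO2 cis, PPh3 cis, H2O cis (chiral); NO2 trans, PPh3 cis, H2O cis.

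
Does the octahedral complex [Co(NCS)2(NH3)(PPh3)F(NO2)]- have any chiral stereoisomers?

The six octahedral sites form three mutually perpendicular trans pairs.
Systematic enumeration (placing each ligand type in turn and discarding arrangements equivalent by rotation or reflection) gives 9 geometric isomers.
Of these, 6 lack any improper symmetry element and so occur as enantiomeric pairs, giving 9 + 6 = 15 stereoisomers in total.

yes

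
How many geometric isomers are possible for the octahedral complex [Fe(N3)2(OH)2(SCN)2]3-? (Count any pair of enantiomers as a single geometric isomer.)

5

There are 5 geometric isomers: N3 trans, OH trans, SCN trans; N3 trans, OH cis, SCN cis; N3 cis, OH cis, SCN trans; N3 cis, OH cis, SCN cis (chiral); N3 cis, OH trans, SCN cis.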